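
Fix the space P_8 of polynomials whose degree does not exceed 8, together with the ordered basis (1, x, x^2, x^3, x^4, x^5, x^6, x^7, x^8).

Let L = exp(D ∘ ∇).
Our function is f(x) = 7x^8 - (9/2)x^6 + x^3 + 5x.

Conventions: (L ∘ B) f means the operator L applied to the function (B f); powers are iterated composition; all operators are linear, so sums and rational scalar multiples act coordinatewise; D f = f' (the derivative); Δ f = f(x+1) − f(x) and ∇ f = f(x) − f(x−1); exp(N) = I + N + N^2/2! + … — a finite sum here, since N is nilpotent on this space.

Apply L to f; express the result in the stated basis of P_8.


the result is g(x) = 7x^8 + (775/2)x^6 - 1176x^5 + 7705x^4 - 25209x^3 + 64776x^2 - 104466x + 81253

order-1 term: 392x^6 - 1176x^5 + 1825x^4 - 1690x^3 + 906x^2 - 251x + 26
order-2 term: 5880x^4 - 23520x^3 + 40350x^2 - 33660x + 11207
order-3 term: 23520x^2 - 70560x + 58260
order-4 term: 11760
the series for exp(D ∘ ∇) f terminates at order 4
exp(D ∘ ∇) f = 7x^8 + (775/2)x^6 - 1176x^5 + 7705x^4 - 25209x^3 + 64776x^2 - 104466x + 81253


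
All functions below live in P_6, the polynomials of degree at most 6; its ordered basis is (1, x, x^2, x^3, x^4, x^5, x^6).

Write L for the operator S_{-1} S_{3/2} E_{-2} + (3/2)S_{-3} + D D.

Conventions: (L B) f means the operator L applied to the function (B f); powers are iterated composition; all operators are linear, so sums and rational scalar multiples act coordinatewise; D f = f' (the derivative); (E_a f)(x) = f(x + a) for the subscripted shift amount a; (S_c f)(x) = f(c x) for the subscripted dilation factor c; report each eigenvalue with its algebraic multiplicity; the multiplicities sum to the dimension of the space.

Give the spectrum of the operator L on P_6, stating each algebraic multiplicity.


λ = -11907/32 (multiplicity 1), λ = -351/8 (multiplicity 1), λ = -6 (multiplicity 1), λ = 5/2 (multiplicity 1), λ = 63/4 (multiplicity 1), λ = 2025/16 (multiplicity 1), λ = 70713/64 (multiplicity 1)

image of 1: 5/2
image of x: -6x - 2
image of x^2: (63/4)x^2 + 6x + 6
image of x^3: -(351/8)x^3 - (27/2)x^2 - 12x - 8
image of x^4: (2025/16)x^4 + 27x^3 + 66x^2 + 48x + 16
image of x^5: -(11907/32)x^5 - (405/8)x^4 - 115x^3 - 180x^2 - 120x - 32
image of x^6: (70713/64)x^6 + (729/8)x^5 + (1335/4)x^4 + 540x^3 + 540x^2 + 288x + 64
the matrix is upper triangular; its diagonal is (5/2, -6, 63/4, -351/8, 2025/16, -11907/32, 70713/64)
for a triangular matrix the eigenvalues are the diagonal entries, with algebraic multiplicity their repetition count


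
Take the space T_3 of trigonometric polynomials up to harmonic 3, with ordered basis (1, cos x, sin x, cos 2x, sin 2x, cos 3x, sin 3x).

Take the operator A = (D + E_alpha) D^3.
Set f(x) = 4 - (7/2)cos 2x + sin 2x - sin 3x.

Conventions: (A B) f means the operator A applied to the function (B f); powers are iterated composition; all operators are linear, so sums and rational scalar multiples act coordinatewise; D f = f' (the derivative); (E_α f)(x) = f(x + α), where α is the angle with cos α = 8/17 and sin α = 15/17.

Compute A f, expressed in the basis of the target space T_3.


g(x) = -(21616/289)cos 2x + (11052/289)sin 2x - (131976/4913)cos 3x - (384588/4913)sin 3x

D f = 2cos 2x + 7sin 2x - 3cos 3x
D D f = 14cos 2x - 4sin 2x + 9sin 3x
D D D f = -8cos 2x - 28sin 2x + 27cos 3x
D D^3 f = -56cos 2x + 16sin 2x - 81sin 3x
E_alpha D^3 f = -(5432/289)cos 2x + (6428/289)sin 2x - (131976/4913)cos 3x + (13365/4913)sin 3x
(D + E_alpha) D^3 f = -(21616/289)cos 2x + (11052/289)sin 2x - (131976/4913)cos 3x - (384588/4913)sin 3x


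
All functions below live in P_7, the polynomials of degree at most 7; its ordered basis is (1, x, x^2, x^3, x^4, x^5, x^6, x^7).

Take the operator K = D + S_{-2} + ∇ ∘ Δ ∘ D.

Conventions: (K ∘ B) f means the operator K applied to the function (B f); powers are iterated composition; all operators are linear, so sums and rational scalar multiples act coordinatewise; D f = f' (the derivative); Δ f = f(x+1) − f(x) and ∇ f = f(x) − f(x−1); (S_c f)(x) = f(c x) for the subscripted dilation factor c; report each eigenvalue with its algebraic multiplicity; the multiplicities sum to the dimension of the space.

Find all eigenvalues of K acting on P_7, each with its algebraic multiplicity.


λ = -128 (multiplicity 1), λ = -32 (multiplicity 1), λ = -8 (multiplicity 1), λ = -2 (multiplicity 1), λ = 1 (multiplicity 1), λ = 4 (multiplicity 1), λ = 16 (multiplicity 1), λ = 64 (multiplicity 1)

image of 1: 1
image of x: -2x + 1
image of x^2: 4x^2 + 2x
image of x^3: -8x^3 + 3x^2 + 6
image of x^4: 16x^4 + 4x^3 + 24x
image of x^5: -32x^5 + 5x^4 + 60x^2 + 10
image of x^6: 64x^6 + 6x^5 + 120x^3 + 60x
image of x^7: -128x^7 + 7x^6 + 210x^4 + 210x^2 + 14
the matrix is upper triangular; its diagonal is (1, -2, 4, -8, 16, -32, 64, -128)
for a triangular matrix the eigenvalues are the diagonal entries, with algebraic multiplicity their repetition count


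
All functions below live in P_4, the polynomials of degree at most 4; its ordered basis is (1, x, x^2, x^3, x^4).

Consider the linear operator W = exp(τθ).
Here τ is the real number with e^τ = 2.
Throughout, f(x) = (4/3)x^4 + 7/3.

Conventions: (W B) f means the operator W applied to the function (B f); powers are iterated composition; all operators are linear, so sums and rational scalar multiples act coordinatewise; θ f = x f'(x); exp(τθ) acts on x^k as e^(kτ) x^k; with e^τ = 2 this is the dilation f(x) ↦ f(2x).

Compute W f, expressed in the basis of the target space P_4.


the result is g(x) = (64/3)x^4 + 7/3

exp(τθ) x^k = e^(kτ) x^k; with e^τ = 2 this sends x^k to 2^k x^k
x^4 ↦ 16 x^4
applying this coordinatewise to f: exp(τθ) f = (64/3)x^4 + 7/3


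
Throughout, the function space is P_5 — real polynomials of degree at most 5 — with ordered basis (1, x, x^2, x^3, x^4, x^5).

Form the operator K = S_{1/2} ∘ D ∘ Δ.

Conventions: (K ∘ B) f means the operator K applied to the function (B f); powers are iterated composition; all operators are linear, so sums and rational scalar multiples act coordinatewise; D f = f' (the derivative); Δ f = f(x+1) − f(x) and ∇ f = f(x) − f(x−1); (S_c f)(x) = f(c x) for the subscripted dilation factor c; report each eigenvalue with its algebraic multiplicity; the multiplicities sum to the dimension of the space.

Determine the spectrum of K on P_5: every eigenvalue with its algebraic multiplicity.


λ = 0 (multiplicity 6)

image of 1: 0
image of x: 0
image of x^2: 2
image of x^3: 3x + 3
image of x^4: 3x^2 + 6x + 4
image of x^5: (5/2)x^3 + (15/2)x^2 + 10x + 5
the matrix is upper triangular; its diagonal is (0, 0, 0, 0, 0, 0)
for a triangular matrix the eigenvalues are the diagonal entries, with algebraic multiplicity their repetition count


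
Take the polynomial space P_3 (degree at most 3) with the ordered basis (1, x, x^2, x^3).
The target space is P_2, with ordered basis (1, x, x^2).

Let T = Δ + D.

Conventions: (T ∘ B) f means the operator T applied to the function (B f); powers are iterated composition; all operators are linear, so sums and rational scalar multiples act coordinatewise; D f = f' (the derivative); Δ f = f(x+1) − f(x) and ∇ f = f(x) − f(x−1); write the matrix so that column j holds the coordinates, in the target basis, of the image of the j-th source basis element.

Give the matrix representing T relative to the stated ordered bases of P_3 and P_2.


the matrix is [[0, 2, 1, 1]; [0, 0, 4, 3]; [0, 0, 0, 6]] (rows listed top to bottom)

image of 1: 0
image of x: 2
image of x^2: 4x + 1
image of x^3: 6x^2 + 3x + 1
each image's coordinates form column j of the matrix


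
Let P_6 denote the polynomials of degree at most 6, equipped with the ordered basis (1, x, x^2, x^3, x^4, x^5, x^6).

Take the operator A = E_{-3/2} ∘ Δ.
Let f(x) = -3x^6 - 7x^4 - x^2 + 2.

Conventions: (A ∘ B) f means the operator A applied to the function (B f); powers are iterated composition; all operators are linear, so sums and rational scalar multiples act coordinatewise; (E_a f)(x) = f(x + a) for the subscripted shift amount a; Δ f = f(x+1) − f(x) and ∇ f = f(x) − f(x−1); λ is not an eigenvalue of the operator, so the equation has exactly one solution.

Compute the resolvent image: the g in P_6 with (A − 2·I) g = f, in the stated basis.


write g with unknown coordinates in the stated basis and equate coefficients in (A − 2·I) g = f
solving from the highest basis element down gives g = (3/2)x^6 + (9/2)x^5 - (31/4)x^4 - (47/4)x^3 + (185/4)x^2 + (285/32)x - 1089/32
check: A g = 9x^5 - (45/2)x^4 - (47/2)x^3 + (183/2)x^2 + (285/16)x - 1057/16
so A g − 2·g = -3x^6 - 7x^4 - x^2 + 2 = f ✓

the result is g(x) = (3/2)x^6 + (9/2)x^5 - (31/4)x^4 - (47/4)x^3 + (185/4)x^2 + (285/32)x - 1089/32


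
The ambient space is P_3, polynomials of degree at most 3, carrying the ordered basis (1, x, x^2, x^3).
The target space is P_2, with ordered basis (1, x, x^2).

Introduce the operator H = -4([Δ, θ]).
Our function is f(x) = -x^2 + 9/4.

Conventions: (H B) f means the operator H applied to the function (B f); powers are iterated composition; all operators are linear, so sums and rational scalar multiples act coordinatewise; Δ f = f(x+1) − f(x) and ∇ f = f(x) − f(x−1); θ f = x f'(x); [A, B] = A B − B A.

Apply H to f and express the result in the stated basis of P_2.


the result is g(x) = 8x + 8

θ f = -2x^2
Δ θ f = -4x - 2
Δ f = -2x - 1
θ Δ f = -2x
[Δ, θ] f = -2x - 2
(-4([Δ, θ])) f = 8x + 8


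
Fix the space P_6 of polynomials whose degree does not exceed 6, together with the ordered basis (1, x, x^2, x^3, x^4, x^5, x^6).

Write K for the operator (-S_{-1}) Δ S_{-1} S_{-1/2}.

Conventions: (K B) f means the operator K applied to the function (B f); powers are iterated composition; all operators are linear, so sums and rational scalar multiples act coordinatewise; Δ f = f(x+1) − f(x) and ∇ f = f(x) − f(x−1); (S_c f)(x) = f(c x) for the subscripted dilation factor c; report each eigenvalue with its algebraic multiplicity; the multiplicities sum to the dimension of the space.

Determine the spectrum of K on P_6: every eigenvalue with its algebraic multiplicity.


image of 1: 0
image of x: -1/2
image of x^2: (1/2)x - 1/4
image of x^3: -(3/8)x^2 + (3/8)x - 1/8
image of x^4: (1/4)x^3 - (3/8)x^2 + (1/4)x - 1/16
image of x^5: -(5/32)x^4 + (5/16)x^3 - (5/16)x^2 + (5/32)x - 1/32
image of x^6: (3/32)x^5 - (15/64)x^4 + (5/16)x^3 - (15/64)x^2 + (3/32)x - 1/64
the matrix is upper triangular; its diagonal is (0, 0, 0, 0, 0, 0, 0)
for a triangular matrix the eigenvalues are the diagonal entries, with algebraic multiplicity their repetition count

λ = 0 (multiplicity 7)


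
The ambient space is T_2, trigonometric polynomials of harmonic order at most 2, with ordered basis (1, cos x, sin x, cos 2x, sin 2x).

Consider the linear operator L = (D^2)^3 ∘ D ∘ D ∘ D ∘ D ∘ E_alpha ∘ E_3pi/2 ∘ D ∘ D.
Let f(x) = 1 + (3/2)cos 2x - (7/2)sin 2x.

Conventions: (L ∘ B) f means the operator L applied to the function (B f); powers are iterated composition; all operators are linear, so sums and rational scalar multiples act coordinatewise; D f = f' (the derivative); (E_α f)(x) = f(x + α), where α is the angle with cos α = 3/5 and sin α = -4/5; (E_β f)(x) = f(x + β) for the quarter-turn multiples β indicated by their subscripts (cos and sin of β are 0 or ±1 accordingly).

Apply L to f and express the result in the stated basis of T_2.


the image equals g(x) = -(301056/25)cos 2x - (247808/25)sin 2x

D f = -7cos 2x - 3sin 2x
D D f = -6cos 2x + 14sin 2x
E_3pi/2 (D ∘ D) f = 6cos 2x - 14sin 2x
E_alpha E_3pi/2 (D ∘ D) f = (294/25)cos 2x + (242/25)sin 2x
D E_alpha E_3pi/2 (D ∘ D) f = (484/25)cos 2x - (588/25)sin 2x
D (D ∘ E_alpha ∘ E_3pi/2) (D ∘ D) f = -(1176/25)cos 2x - (968/25)sin 2x
D D (D ∘ E_alpha ∘ E_3pi/2) (D ∘ D) f = -(1936/25)cos 2x + (2352/25)sin 2x
D D D (D ∘ E_alpha ∘ E_3pi/2) (D ∘ D) f = (4704/25)cos 2x + (3872/25)sin 2x
D (D ∘ D ∘ D ∘ D ∘ E_alpha ∘ E_3pi/2 ∘ D ∘ D) f = (7744/25)cos 2x - (9408/25)sin 2x
D D (D ∘ D ∘ D ∘ D ∘ E_alpha ∘ E_3pi/2 ∘ D ∘ D) f = -(18816/25)cos 2x - (15488/25)sin 2x
D D^2 (D ∘ D ∘ D ∘ D ∘ E_alpha ∘ E_3pi/2 ∘ D ∘ D) f = -(30976/25)cos 2x + (37632/25)sin 2x
D D D^2 (D ∘ D ∘ D ∘ D ∘ E_alpha ∘ E_3pi/2 ∘ D ∘ D) f = (75264/25)cos 2x + (61952/25)sin 2x
D D^2 D^2 (D ∘ D ∘ D ∘ D ∘ E_alpha ∘ E_3pi/2 ∘ D ∘ D) f = (123904/25)cos 2x - (150528/25)sin 2x
D D D^2 D^2 (D ∘ D ∘ D ∘ D ∘ E_alpha ∘ E_3pi/2 ∘ D ∘ D) f = -(301056/25)cos 2x - (247808/25)sin 2x


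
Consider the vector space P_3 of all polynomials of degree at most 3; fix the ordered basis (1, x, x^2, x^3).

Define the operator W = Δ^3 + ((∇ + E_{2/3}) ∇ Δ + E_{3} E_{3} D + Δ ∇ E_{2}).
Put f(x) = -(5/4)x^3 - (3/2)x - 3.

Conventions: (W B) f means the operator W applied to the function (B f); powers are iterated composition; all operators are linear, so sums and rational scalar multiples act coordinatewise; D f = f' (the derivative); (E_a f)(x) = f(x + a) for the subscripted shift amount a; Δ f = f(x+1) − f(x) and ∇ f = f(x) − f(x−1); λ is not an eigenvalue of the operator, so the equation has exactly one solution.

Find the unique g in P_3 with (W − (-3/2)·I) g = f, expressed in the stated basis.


the result is g(x) = -(5/6)x^3 + (5/3)x^2 + (211/9)x + 1084/27

write g with unknown coordinates in the stated basis and equate coefficients in (W − (-3/2)·I) g = f
solving from the highest basis element down gives g = -(5/6)x^3 + (5/3)x^2 + (211/9)x + 1084/27
check: W g = -(5/2)x^2 - (110/3)x - 569/9
so W g − (-3/2)·g = -(5/4)x^3 - (3/2)x - 3 = f ✓


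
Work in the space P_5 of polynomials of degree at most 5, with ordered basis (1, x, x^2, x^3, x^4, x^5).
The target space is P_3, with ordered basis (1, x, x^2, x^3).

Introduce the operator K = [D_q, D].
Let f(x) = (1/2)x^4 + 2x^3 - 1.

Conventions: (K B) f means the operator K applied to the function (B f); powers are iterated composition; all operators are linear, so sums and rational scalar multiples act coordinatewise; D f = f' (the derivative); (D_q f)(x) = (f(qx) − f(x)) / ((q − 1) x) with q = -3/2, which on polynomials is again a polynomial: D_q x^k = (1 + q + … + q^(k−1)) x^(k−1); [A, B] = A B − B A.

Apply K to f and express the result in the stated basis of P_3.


the result is g(x) = (95/16)x^2 - 10x

D f = 2x^3 + 6x^2
D_q D f = (7/2)x^2 - 3x
D_q f = -(13/16)x^3 + (7/2)x^2
D D_q f = -(39/16)x^2 + 7x
[D_q, D] f = (95/16)x^2 - 10x


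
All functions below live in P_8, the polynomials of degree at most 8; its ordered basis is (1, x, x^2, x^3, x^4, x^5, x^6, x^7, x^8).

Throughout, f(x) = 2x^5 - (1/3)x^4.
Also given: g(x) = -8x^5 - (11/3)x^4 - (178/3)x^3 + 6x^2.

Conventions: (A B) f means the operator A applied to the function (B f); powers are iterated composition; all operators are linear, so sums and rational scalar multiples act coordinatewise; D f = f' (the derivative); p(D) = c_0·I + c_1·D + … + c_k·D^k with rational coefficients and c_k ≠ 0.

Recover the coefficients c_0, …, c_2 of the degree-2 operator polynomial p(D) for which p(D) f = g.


D^0 f = 2x^5 - (1/3)x^4
D^1 f = 10x^4 - (4/3)x^3
D^2 f = 40x^3 - 4x^2
matching coefficients of g against c_0 f + c_1 Df + … from the top degree down determines the c_i
solution: c_0 = -4, c_1 = -1/2, c_2 = -3/2

p(D) = -4·I − (1/2)·D − (3/2)·D^2, i.e. c_0 = -4, c_1 = -1/2, c_2 = -3/2


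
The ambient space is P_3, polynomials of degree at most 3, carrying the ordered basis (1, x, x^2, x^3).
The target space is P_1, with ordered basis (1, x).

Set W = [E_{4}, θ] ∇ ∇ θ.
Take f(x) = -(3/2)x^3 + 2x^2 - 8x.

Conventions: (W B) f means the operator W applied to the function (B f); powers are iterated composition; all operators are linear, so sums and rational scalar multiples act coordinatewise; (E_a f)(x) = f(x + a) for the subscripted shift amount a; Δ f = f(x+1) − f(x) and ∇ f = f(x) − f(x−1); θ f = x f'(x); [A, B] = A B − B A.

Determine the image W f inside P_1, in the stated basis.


θ f = -(9/2)x^3 + 4x^2 - 8x
∇ θ f = -(27/2)x^2 + (43/2)x - 33/2
∇ (∇ θ) f = -27x + 35
θ ∇ (∇ θ) f = -27x
E_{4} θ ∇ (∇ θ) f = -27x - 108
E_{4} ∇ (∇ θ) f = -27x - 73
θ E_{4} ∇ (∇ θ) f = -27x
[E_{4}, θ] ∇ (∇ θ) f = -108

g(x) = -108


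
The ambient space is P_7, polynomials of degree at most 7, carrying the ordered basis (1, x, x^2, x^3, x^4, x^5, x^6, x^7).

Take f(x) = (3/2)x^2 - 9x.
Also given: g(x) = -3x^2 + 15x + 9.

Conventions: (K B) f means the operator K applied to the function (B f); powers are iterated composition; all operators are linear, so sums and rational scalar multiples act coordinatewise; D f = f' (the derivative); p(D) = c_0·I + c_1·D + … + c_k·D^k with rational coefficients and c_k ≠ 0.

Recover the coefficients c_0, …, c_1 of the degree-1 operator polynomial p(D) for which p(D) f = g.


D^0 f = (3/2)x^2 - 9x
D^1 f = 3x - 9
matching coefficients of g against c_0 f + c_1 Df + … from the top degree down determines the c_i
solution: c_0 = -2, c_1 = -1

c_0 = -2, c_1 = -1


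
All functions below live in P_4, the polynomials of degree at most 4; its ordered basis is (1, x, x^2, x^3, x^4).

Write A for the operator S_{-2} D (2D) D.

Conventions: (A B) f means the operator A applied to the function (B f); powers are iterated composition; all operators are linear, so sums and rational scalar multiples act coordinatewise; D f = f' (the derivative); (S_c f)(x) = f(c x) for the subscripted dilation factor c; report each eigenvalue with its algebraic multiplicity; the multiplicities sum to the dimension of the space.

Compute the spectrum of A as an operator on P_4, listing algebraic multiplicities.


image of 1: 0
image of x: 0
image of x^2: 0
image of x^3: 12
image of x^4: -96x
the matrix is upper triangular; its diagonal is (0, 0, 0, 0, 0)
for a triangular matrix the eigenvalues are the diagonal entries, with algebraic multiplicity their repetition count

λ = 0 (multiplicity 5)


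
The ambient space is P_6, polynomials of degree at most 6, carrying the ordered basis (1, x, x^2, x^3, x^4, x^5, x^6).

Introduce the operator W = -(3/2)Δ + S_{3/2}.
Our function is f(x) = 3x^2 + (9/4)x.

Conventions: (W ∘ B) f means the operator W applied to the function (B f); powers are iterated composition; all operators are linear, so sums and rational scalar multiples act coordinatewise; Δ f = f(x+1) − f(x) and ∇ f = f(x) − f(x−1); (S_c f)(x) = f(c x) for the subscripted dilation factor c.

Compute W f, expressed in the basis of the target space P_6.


Δ f = 6x + 21/4
(-(3/2)Δ) f = -9x - 63/8
S_{3/2} f = (27/4)x^2 + (27/8)x
(-(3/2)Δ + S_{3/2}) f = (27/4)x^2 - (45/8)x - 63/8

g(x) = (27/4)x^2 - (45/8)x - 63/8


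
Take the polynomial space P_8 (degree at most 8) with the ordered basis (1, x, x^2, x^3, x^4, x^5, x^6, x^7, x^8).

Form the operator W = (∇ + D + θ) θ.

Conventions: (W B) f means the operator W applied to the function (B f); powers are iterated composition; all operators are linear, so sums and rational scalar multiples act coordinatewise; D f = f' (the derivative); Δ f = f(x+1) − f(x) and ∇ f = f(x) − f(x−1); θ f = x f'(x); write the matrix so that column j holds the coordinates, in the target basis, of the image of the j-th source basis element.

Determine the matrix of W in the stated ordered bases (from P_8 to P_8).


image of 1: 0
image of x: x + 2
image of x^2: 4x^2 + 8x - 2
image of x^3: 9x^3 + 18x^2 - 9x + 3
image of x^4: 16x^4 + 32x^3 - 24x^2 + 16x - 4
image of x^5: 25x^5 + 50x^4 - 50x^3 + 50x^2 - 25x + 5
image of x^6: 36x^6 + 72x^5 - 90x^4 + 120x^3 - 90x^2 + 36x - 6
image of x^7: 49x^7 + 98x^6 - 147x^5 + 245x^4 - 245x^3 + 147x^2 - 49x + 7
image of x^8: 64x^8 + 128x^7 - 224x^6 + 448x^5 - 560x^4 + 448x^3 - 224x^2 + 64x - 8
each image's coordinates form column j of the matrix

the matrix is [[0, 2, -2, 3, -4, 5, -6, 7, -8]; [0, 1, 8, -9, 16, -25, 36, -49, 64]; [0, 0, 4, 18, -24, 50, -90, 147, -224]; [0, 0, 0, 9, 32, -50, 120, -245, 448]; [0, 0, 0, 0, 16, 50, -90, 245, -560]; [0, 0, 0, 0, 0, 25, 72, -147, 448]; [0, 0, 0, 0, 0, 0, 36, 98, -224]; [0, 0, 0, 0, 0, 0, 0, 49, 128]; [0, 0, 0, 0, 0, 0, 0, 0, 64]] (rows listed top to bottom)


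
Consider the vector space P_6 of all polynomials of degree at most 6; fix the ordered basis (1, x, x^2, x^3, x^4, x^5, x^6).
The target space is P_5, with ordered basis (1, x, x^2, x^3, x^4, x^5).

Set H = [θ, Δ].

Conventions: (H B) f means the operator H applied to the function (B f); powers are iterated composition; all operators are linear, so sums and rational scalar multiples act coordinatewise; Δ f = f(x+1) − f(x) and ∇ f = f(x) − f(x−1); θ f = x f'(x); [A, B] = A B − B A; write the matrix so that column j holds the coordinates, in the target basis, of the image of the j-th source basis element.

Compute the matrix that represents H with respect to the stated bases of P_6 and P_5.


the matrix is [[0, -1, -2, -3, -4, -5, -6]; [0, 0, -2, -6, -12, -20, -30]; [0, 0, 0, -3, -12, -30, -60]; [0, 0, 0, 0, -4, -20, -60]; [0, 0, 0, 0, 0, -5, -30]; [0, 0, 0, 0, 0, 0, -6]] (rows listed top to bottom)

image of 1: 0
image of x: -1
image of x^2: -2x - 2
image of x^3: -3x^2 - 6x - 3
image of x^4: -4x^3 - 12x^2 - 12x - 4
image of x^5: -5x^4 - 20x^3 - 30x^2 - 20x - 5
image of x^6: -6x^5 - 30x^4 - 60x^3 - 60x^2 - 30x - 6
each image's coordinates form column j of the matrix


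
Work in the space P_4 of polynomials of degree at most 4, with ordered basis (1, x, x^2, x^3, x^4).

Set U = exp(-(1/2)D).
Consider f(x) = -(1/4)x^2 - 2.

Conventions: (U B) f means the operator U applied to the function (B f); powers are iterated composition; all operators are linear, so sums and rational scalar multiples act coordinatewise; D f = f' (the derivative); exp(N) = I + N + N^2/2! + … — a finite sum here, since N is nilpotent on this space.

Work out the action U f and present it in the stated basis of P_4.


the result is g(x) = -(1/4)x^2 + (1/4)x - 33/16

order-1 term: (1/4)x
order-2 term: -1/16
the series for exp(-(1/2)D) f terminates at order 2
exp(-(1/2)D) f = -(1/4)x^2 + (1/4)x - 33/16


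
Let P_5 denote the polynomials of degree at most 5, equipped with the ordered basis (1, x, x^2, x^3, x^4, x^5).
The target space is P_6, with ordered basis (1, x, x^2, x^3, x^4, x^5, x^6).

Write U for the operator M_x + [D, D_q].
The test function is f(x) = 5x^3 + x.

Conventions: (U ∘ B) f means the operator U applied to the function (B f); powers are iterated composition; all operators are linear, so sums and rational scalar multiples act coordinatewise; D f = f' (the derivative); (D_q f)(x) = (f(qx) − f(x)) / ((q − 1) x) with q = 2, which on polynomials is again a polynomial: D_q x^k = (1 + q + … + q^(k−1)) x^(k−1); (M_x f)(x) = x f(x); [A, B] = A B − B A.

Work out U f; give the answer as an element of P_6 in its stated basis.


M_x f = 5x^4 + x^2
D_q f = 35x^2 + 1
D D_q f = 70x
D f = 15x^2 + 1
D_q D f = 45x
[D, D_q] f = 25x
(M_x + [D, D_q]) f = 5x^4 + x^2 + 25x

the result is g(x) = 5x^4 + x^2 + 25x


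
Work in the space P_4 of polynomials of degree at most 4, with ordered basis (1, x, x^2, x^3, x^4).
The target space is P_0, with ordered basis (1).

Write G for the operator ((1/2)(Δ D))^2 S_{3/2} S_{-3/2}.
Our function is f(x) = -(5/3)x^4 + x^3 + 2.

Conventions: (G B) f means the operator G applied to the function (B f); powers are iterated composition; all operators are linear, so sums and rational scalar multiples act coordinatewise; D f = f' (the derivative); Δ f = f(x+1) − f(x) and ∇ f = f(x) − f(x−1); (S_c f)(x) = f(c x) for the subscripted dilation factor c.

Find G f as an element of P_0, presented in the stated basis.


g(x) = -32805/128

S_{-3/2} f = -(135/16)x^4 - (27/8)x^3 + 2
S_{3/2} S_{-3/2} f = -(10935/256)x^4 - (729/64)x^3 + 2
D S_{3/2} S_{-3/2} f = -(10935/64)x^3 - (2187/64)x^2
Δ D S_{3/2} S_{-3/2} f = -(32805/64)x^2 - (37179/64)x - 6561/32
((1/2)(Δ D)) S_{3/2} S_{-3/2} f = -(32805/128)x^2 - (37179/128)x - 6561/64
D ((1/2)(Δ D)) S_{3/2} S_{-3/2} f = -(32805/64)x - 37179/128
Δ D ((1/2)(Δ D)) S_{3/2} S_{-3/2} f = -32805/64
((1/2)(Δ D)) ((1/2)(Δ D)) S_{3/2} S_{-3/2} f = -32805/128


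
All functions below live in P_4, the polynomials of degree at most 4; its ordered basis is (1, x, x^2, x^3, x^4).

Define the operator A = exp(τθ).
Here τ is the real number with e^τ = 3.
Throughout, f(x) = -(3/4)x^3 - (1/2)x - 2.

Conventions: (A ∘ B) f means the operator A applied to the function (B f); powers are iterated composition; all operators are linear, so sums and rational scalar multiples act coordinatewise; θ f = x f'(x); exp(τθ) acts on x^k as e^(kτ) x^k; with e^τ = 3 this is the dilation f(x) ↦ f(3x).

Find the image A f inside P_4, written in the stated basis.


exp(τθ) x^k = e^(kτ) x^k; with e^τ = 3 this sends x^k to 3^k x^k
x ↦ 3 x
x^3 ↦ 27 x^3
applying this coordinatewise to f: exp(τθ) f = -(81/4)x^3 - (3/2)x - 2

g(x) = -(81/4)x^3 - (3/2)x - 2


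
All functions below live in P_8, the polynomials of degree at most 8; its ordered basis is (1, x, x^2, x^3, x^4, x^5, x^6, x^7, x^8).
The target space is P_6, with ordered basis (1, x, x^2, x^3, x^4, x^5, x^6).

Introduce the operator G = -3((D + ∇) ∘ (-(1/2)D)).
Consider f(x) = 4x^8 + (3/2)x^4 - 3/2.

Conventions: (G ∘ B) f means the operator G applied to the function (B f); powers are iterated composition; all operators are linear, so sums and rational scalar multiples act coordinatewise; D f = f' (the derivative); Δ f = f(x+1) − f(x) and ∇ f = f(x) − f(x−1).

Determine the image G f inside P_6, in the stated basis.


D f = 32x^7 + 6x^3
(-(1/2)D) f = -16x^7 - 3x^3
D (-(1/2)D) f = -112x^6 - 9x^2
∇ (-(1/2)D) f = -112x^6 + 336x^5 - 560x^4 + 560x^3 - 345x^2 + 121x - 19
(D + ∇) (-(1/2)D) f = -224x^6 + 336x^5 - 560x^4 + 560x^3 - 354x^2 + 121x - 19
(-3((D + ∇) ∘ (-(1/2)D))) f = 672x^6 - 1008x^5 + 1680x^4 - 1680x^3 + 1062x^2 - 363x + 57

the image equals g(x) = 672x^6 - 1008x^5 + 1680x^4 - 1680x^3 + 1062x^2 - 363x + 57


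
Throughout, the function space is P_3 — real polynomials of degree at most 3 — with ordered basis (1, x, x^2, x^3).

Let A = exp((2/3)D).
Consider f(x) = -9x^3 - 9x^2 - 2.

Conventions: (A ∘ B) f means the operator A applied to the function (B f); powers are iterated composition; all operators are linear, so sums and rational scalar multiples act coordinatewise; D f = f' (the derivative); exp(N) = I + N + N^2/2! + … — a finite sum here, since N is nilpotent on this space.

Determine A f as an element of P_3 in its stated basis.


order-1 term: -18x^2 - 12x
order-2 term: -12x - 4
order-3 term: -8/3
the series for exp((2/3)D) f terminates at order 3
exp((2/3)D) f = -9x^3 - 27x^2 - 24x - 26/3

g(x) = -9x^3 - 27x^2 - 24x - 26/3


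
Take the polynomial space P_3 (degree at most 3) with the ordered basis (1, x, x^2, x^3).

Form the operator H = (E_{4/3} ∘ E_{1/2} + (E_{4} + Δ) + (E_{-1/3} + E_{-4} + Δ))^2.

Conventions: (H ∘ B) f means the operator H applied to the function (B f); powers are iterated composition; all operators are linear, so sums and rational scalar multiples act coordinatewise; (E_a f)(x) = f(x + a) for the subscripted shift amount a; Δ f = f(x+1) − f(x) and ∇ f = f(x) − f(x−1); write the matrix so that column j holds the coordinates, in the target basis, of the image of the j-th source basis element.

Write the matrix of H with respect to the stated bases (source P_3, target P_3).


image of 1: 16
image of x: 16x + 28
image of x^2: 16x^2 + 56x + 5837/18
image of x^3: 16x^3 + 84x^2 + (5837/6)x + 10223/12
each image's coordinates form column j of the matrix

the matrix is [[16, 28, 5837/18, 10223/12]; [0, 16, 56, 5837/6]; [0, 0, 16, 84]; [0, 0, 0, 16]] (rows listed top to bottom)


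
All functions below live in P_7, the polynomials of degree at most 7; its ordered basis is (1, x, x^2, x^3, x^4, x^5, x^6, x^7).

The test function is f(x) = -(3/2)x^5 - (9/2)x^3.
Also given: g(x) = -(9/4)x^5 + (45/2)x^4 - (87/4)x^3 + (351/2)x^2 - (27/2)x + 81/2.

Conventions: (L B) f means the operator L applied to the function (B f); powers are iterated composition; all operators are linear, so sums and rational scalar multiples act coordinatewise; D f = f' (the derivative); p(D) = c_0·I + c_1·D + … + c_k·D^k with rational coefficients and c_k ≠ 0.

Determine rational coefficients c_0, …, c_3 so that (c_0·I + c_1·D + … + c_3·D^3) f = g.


c_0 = 3/2, c_1 = -3, c_2 = 1/2, c_3 = -3/2

D^0 f = -(3/2)x^5 - (9/2)x^3
D^1 f = -(15/2)x^4 - (27/2)x^2
D^2 f = -30x^3 - 27x
D^3 f = -90x^2 - 27
matching coefficients of g against c_0 f + c_1 Df + … from the top degree down determines the c_i
solution: c_0 = 3/2, c_1 = -3, c_2 = 1/2, c_3 = -3/2


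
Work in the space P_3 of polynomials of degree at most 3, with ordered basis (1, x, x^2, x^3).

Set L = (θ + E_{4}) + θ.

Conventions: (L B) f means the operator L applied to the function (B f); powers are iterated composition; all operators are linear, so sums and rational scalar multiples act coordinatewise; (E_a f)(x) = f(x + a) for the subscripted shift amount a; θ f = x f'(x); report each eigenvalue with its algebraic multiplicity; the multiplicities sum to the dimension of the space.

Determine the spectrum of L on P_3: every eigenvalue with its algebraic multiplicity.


image of 1: 1
image of x: 3x + 4
image of x^2: 5x^2 + 8x + 16
image of x^3: 7x^3 + 12x^2 + 48x + 64
the matrix is upper triangular; its diagonal is (1, 3, 5, 7)
for a triangular matrix the eigenvalues are the diagonal entries, with algebraic multiplicity their repetition count

λ = 1 (multiplicity 1), λ = 3 (multiplicity 1), λ = 5 (multiplicity 1), λ = 7 (multiplicity 1)


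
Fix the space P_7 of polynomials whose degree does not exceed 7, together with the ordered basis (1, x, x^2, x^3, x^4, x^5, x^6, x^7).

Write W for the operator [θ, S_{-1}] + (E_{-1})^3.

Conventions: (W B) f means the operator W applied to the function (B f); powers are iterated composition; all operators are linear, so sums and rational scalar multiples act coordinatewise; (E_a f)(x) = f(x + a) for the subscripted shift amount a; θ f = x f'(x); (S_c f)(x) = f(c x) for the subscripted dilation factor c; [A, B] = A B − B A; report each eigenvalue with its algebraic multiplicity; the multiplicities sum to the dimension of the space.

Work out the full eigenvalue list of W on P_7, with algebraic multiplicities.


image of 1: 1
image of x: x - 3
image of x^2: x^2 - 6x + 9
image of x^3: x^3 - 9x^2 + 27x - 27
image of x^4: x^4 - 12x^3 + 54x^2 - 108x + 81
image of x^5: x^5 - 15x^4 + 90x^3 - 270x^2 + 405x - 243
image of x^6: x^6 - 18x^5 + 135x^4 - 540x^3 + 1215x^2 - 1458x + 729
image of x^7: x^7 - 21x^6 + 189x^5 - 945x^4 + 2835x^3 - 5103x^2 + 5103x - 2187
the matrix is upper triangular; its diagonal is (1, 1, 1, 1, 1, 1, 1, 1)
for a triangular matrix the eigenvalues are the diagonal entries, with algebraic multiplicity their repetition count

λ = 1 (multiplicity 8)


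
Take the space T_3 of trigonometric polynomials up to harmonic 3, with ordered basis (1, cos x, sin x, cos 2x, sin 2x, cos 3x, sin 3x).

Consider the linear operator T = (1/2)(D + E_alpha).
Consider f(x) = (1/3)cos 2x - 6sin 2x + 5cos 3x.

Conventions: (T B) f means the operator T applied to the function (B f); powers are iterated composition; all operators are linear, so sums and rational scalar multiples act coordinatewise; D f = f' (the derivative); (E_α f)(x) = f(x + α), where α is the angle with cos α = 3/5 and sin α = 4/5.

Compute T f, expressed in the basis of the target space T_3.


the image equals g(x) = -(1339/150)cos 2x + (26/75)sin 2x - (117/50)cos 3x - (419/50)sin 3x

D f = -12cos 2x - (2/3)sin 2x - 15sin 3x
E_alpha f = -(439/75)cos 2x + (34/25)sin 2x - (117/25)cos 3x - (44/25)sin 3x
(D + E_alpha) f = -(1339/75)cos 2x + (52/75)sin 2x - (117/25)cos 3x - (419/25)sin 3x
((1/2)(D + E_alpha)) f = -(1339/150)cos 2x + (26/75)sin 2x - (117/50)cos 3x - (419/50)sin 3x


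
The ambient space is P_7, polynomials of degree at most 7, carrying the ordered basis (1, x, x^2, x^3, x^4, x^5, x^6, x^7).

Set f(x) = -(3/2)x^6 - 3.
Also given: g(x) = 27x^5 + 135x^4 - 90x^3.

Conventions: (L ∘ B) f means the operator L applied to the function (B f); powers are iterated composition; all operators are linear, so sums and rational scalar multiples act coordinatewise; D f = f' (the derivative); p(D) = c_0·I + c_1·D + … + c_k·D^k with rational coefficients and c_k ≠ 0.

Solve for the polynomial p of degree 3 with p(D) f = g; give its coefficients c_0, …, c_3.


D^0 f = -(3/2)x^6 - 3
D^1 f = -9x^5
D^2 f = -45x^4
D^3 f = -180x^3
matching coefficients of g against c_0 f + c_1 Df + … from the top degree down determines the c_i
solution: c_0 = 0, c_1 = -3, c_2 = -3, c_3 = 1/2

p(D) = -3·D − 3·D^2 + (1/2)·D^3, i.e. c_0 = 0, c_1 = -3, c_2 = -3, c_3 = 1/2


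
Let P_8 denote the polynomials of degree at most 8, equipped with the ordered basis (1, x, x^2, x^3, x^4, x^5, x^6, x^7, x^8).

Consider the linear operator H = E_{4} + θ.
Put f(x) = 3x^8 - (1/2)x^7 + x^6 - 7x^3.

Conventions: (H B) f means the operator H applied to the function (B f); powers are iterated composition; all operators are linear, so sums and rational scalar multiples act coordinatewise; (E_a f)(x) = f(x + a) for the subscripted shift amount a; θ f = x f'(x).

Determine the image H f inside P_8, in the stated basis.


E_{4} f = 3x^8 + (191/2)x^7 + 1331x^6 + 10608x^5 + 52880x^4 + 168825x^3 + 337068x^2 + 384688x + 192064
θ f = 24x^8 - (7/2)x^7 + 6x^6 - 21x^3
(E_{4} + θ) f = 27x^8 + 92x^7 + 1337x^6 + 10608x^5 + 52880x^4 + 168804x^3 + 337068x^2 + 384688x + 192064

the image equals g(x) = 27x^8 + 92x^7 + 1337x^6 + 10608x^5 + 52880x^4 + 168804x^3 + 337068x^2 + 384688x + 192064


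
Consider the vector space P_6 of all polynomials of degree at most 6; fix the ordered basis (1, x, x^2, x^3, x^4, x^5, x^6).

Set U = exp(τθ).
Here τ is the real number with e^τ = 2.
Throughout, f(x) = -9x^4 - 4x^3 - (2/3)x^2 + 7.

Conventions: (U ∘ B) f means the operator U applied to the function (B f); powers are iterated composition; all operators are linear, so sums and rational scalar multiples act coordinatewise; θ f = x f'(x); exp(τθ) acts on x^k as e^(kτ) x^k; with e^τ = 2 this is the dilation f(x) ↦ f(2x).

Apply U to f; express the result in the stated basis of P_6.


the result is g(x) = -144x^4 - 32x^3 - (8/3)x^2 + 7

exp(τθ) x^k = e^(kτ) x^k; with e^τ = 2 this sends x^k to 2^k x^k
x^2 ↦ 4 x^2
x^3 ↦ 8 x^3
x^4 ↦ 16 x^4
applying this coordinatewise to f: exp(τθ) f = -144x^4 - 32x^3 - (8/3)x^2 + 7


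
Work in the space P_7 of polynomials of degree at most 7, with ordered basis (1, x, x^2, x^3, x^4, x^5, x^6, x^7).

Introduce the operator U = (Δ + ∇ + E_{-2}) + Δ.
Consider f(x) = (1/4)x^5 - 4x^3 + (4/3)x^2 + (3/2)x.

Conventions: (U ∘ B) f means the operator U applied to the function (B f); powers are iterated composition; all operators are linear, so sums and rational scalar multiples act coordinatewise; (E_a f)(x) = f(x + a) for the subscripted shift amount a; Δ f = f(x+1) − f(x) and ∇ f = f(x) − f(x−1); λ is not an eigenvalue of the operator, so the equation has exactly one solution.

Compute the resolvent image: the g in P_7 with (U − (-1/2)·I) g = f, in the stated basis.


write g with unknown coordinates in the stated basis and equate coefficients in (U − (-1/2)·I) g = f
solving from the highest basis element down gives g = (1/6)x^5 - (5/9)x^4 - (182/27)x^3 + (838/27)x^2 + (824/81)x - 29935/243
check: U g = (1/6)x^5 + (5/18)x^4 - (17/27)x^3 - (383/27)x^2 - (581/162)x + 29935/486
so U g − (-1/2)·g = (1/4)x^5 - 4x^3 + (4/3)x^2 + (3/2)x = f ✓

the image equals g(x) = (1/6)x^5 - (5/9)x^4 - (182/27)x^3 + (838/27)x^2 + (824/81)x - 29935/243


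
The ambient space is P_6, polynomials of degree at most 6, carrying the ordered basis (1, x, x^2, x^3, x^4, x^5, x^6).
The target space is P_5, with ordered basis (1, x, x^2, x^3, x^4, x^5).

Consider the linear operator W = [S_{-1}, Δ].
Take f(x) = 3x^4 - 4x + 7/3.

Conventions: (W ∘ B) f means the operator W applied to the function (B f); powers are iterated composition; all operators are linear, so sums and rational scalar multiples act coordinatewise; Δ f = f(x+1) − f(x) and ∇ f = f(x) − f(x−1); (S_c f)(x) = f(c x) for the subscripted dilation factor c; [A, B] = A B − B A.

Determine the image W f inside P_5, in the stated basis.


Δ f = 12x^3 + 18x^2 + 12x - 1
S_{-1} Δ f = -12x^3 + 18x^2 - 12x - 1
S_{-1} f = 3x^4 + 4x + 7/3
Δ S_{-1} f = 12x^3 + 18x^2 + 12x + 7
[S_{-1}, Δ] f = -24x^3 - 24x - 8

the image equals g(x) = -24x^3 - 24x - 8


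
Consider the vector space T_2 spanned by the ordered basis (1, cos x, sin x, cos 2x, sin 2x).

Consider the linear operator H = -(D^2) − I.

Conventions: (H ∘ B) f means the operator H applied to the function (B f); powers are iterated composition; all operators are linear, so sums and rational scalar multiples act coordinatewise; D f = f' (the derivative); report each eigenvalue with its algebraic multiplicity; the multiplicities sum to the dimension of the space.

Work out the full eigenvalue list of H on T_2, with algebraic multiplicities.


image of 1: -1
image of cos x: 0
image of sin x: 0
image of cos 2x: 3cos 2x
image of sin 2x: 3sin 2x
the matrix is diagonal; its diagonal is (-1, 0, 0, 3, 3)
for a triangular matrix the eigenvalues are the diagonal entries, with algebraic multiplicity their repetition count

λ = -1 (multiplicity 1), λ = 0 (multiplicity 2), λ = 3 (multiplicity 2)


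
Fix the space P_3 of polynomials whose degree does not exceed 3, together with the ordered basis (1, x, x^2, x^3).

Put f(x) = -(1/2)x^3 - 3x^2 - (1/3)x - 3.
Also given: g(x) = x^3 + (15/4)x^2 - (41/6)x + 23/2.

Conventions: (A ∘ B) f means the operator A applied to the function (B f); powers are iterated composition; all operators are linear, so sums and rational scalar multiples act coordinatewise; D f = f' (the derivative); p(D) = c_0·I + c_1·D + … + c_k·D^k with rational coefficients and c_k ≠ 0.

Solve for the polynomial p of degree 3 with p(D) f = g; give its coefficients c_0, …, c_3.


D^0 f = -(1/2)x^3 - 3x^2 - (1/3)x - 3
D^1 f = -(3/2)x^2 - 6x - 1/3
D^2 f = -3x - 6
D^3 f = -3
matching coefficients of g against c_0 f + c_1 Df + … from the top degree down determines the c_i
solution: c_0 = -2, c_1 = 3/2, c_2 = -1/2, c_3 = -1

c_0 = -2, c_1 = 3/2, c_2 = -1/2, c_3 = -1


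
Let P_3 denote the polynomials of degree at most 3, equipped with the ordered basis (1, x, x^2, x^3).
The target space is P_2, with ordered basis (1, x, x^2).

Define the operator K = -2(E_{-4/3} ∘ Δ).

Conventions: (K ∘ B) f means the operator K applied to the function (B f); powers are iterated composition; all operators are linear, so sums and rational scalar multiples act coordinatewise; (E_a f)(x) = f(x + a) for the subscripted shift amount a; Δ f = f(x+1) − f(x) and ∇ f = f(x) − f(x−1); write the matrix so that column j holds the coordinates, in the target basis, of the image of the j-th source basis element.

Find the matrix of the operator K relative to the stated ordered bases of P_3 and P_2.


the matrix is [[0, -2, 10/3, -14/3]; [0, 0, -4, 10]; [0, 0, 0, -6]] (rows listed top to bottom)

image of 1: 0
image of x: -2
image of x^2: -4x + 10/3
image of x^3: -6x^2 + 10x - 14/3
each image's coordinates form column j of the matrix


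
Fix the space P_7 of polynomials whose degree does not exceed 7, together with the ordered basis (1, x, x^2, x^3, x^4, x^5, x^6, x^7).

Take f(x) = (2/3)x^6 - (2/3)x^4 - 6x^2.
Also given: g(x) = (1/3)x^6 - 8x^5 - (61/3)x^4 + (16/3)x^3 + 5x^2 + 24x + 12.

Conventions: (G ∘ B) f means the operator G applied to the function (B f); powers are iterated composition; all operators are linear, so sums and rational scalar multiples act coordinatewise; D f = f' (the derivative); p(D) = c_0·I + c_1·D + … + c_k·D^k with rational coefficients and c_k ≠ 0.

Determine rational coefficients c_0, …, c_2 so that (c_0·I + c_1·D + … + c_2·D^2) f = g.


D^0 f = (2/3)x^6 - (2/3)x^4 - 6x^2
D^1 f = 4x^5 - (8/3)x^3 - 12x
D^2 f = 20x^4 - 8x^2 - 12
matching coefficients of g against c_0 f + c_1 Df + … from the top degree down determines the c_i
solution: c_0 = 1/2, c_1 = -2, c_2 = -1

c_0 = 1/2, c_1 = -2, c_2 = -1
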